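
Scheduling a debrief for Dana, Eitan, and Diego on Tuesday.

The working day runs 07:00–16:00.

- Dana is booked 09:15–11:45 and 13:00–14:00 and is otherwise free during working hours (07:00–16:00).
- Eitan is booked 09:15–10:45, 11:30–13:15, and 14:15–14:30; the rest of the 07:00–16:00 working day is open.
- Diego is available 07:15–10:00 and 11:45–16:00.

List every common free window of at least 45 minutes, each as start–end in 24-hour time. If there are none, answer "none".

07:15–09:15, 14:30–16:00

Dana free within 07:00–16:00: 07:00–09:15, 11:45–13:00, 14:00–16:00.
Eitan free within 07:00–16:00: 07:00–09:15, 10:45–11:30, 13:15–14:15, 14:30–16:00.
Dana ∩ Eitan: 07:00–09:15, 14:00–14:15, 14:30–16:00.
Dana ∩ Eitan ∩ Diego: 07:15–09:15, 14:00–14:15, 14:30–16:00.
Windows ≥ 45 min: 07:15–09:15, 14:30–16:00.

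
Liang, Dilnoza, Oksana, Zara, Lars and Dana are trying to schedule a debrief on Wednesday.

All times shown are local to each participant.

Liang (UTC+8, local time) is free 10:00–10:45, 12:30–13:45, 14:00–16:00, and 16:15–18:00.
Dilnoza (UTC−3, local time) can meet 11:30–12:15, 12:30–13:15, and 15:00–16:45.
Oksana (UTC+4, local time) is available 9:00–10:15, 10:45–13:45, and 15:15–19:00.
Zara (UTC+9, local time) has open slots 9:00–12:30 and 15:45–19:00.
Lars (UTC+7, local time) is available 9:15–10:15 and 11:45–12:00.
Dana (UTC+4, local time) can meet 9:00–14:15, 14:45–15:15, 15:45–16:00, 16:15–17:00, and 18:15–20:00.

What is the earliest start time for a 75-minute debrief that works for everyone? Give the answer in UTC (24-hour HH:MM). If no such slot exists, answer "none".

none

Liang → UTC: 02:00–02:45, 04:30–05:45, 06:00–08:00, 08:15–10:00.
Dilnoza → UTC: 14:30–15:15, 15:30–16:15, 18:00–19:45.
Oksana → UTC: 05:00–06:15, 06:45–09:45, 11:15–15:00.
Zara → UTC: 00:00–03:30, 06:45–10:00.
Lars → UTC: 02:15–03:15, 04:45–05:00.
Dana → UTC: 05:00–10:15, 10:45–11:15, 11:45–12:00, 12:15–13:00, 14:15–16:00.
Liang ∩ Dilnoza: (none).
Liang ∩ Dilnoza ∩ Oksana: (none).
Liang ∩ Dilnoza ∩ Oksana ∩ Zara: (none).
Liang ∩ Dilnoza ∩ Oksana ∩ Zara ∩ Lars: (none).
Liang ∩ Dilnoza ∩ Oksana ∩ Zara ∩ Lars ∩ Dana: (none).
Windows ≥ 75 min: (none).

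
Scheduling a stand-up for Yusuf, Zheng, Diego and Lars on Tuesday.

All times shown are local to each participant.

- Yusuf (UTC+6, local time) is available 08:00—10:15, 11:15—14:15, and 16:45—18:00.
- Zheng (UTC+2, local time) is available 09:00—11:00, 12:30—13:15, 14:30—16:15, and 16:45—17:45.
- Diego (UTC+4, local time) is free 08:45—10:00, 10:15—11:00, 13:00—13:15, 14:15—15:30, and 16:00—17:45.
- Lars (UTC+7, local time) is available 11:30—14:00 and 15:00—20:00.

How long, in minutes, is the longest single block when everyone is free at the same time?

Yusuf → UTC: 02:00–04:15, 05:15–08:15, 10:45–12:00.
Zheng → UTC: 07:00–09:00, 10:30–11:15, 12:30–14:15, 14:45–15:45.
Diego → UTC: 04:45–06:00, 06:15–07:00, 09:00–09:15, 10:15–11:30, 12:00–13:45.
Lars → UTC: 04:30–07:00, 08:00–13:00.
Yusuf ∩ Zheng: 07:00–08:15, 10:45–11:15.
Yusuf ∩ Zheng ∩ Diego: 10:45–11:15.
Yusuf ∩ Zheng ∩ Diego ∩ Lars: 10:45–11:15.
Single common window of 30 minutes.

30 minutes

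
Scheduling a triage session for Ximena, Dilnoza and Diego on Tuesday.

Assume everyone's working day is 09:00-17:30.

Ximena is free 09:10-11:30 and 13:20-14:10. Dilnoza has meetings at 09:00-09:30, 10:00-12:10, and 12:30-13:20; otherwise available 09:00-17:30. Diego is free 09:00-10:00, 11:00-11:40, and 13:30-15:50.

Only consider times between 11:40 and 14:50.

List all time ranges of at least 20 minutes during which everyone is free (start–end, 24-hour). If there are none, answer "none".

Dilnoza free within 09:00–17:30: 09:30–10:00, 12:10–12:30, 13:20–17:30.
Ximena ∩ Dilnoza: 09:30–10:00, 13:20–14:10.
Ximena ∩ Dilnoza ∩ Diego: 09:30–10:00, 13:30–14:10.
Restricted to 11:40–14:50: 13:30–14:10.
Windows ≥ 20 min: 13:30–14:10.

13:30–14:10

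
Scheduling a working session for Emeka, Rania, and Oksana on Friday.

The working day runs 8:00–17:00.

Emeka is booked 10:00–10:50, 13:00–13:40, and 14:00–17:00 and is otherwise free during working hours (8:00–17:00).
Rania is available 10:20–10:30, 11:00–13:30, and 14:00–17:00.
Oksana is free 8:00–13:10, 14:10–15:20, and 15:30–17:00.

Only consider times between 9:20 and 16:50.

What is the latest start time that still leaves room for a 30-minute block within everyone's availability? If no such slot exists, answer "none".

Emeka free within 08:00–17:00: 08:00–10:00, 10:50–13:00, 13:40–14:00.
Emeka ∩ Rania: 11:00–13:00.
Emeka ∩ Rania ∩ Oksana: 11:00–13:00.
Restricted to 09:20–16:50: 11:00–13:00.
Windows ≥ 30 min: 11:00–13:00.
Latest start in the last window 11:00–13:00 is 13:00 − 30 min = 12:30.

12:30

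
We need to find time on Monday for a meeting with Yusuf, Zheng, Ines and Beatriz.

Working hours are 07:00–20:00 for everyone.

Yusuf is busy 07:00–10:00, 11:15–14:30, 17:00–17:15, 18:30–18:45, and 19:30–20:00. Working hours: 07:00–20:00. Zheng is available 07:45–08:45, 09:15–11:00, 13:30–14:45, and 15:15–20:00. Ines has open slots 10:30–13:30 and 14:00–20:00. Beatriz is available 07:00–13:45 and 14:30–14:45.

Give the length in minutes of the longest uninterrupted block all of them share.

30 minutes

Yusuf free within 07:00–20:00: 10:00–11:15, 14:30–17:00, 17:15–18:30, 18:45–19:30.
Yusuf ∩ Zheng: 10:00–11:00, 14:30–14:45, 15:15–17:00, 17:15–18:30, 18:45–19:30.
Yusuf ∩ Zheng ∩ Ines: 10:30–11:00, 14:30–14:45, 15:15–17:00, 17:15–18:30, 18:45–19:30.
Yusuf ∩ Zheng ∩ Ines ∩ Beatriz: 10:30–11:00, 14:30–14:45.
Common window lengths: 30, 15 min; longest is 30.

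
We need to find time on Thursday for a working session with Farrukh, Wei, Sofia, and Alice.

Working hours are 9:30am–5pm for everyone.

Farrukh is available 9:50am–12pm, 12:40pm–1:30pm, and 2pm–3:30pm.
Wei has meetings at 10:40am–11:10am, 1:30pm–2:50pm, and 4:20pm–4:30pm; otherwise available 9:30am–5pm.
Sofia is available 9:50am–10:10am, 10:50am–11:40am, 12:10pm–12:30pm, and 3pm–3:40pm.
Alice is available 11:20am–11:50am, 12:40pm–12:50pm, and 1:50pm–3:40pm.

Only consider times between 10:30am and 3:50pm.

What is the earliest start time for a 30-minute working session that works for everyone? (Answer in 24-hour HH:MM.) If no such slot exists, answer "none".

Wei free within 09:30–17:00: 09:30–10:40, 11:10–13:30, 14:50–16:20, 16:30–17:00.
Farrukh ∩ Wei: 09:50–10:40, 11:10–12:00, 12:40–13:30, 14:50–15:30.
Farrukh ∩ Wei ∩ Sofia: 09:50–10:10, 11:10–11:40, 15:00–15:30.
Farrukh ∩ Wei ∩ Sofia ∩ Alice: 11:20–11:40, 15:00–15:30.
Restricted to 10:30–15:50: 11:20–11:40, 15:00–15:30.
Windows ≥ 30 min: 15:00–15:30.
Earliest such window starts at 15:00.

15:00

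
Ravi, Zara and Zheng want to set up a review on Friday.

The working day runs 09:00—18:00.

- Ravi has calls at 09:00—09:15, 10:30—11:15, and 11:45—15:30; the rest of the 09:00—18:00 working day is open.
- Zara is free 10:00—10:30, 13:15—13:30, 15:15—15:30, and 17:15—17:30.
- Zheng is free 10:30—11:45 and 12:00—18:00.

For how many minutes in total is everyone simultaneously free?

Ravi free within 09:00–18:00: 09:15–10:30, 11:15–11:45, 15:30–18:00.
Ravi ∩ Zara: 10:00–10:30, 17:15–17:30.
Ravi ∩ Zara ∩ Zheng: 17:15–17:30.
Total common minutes: 15.

15 minutes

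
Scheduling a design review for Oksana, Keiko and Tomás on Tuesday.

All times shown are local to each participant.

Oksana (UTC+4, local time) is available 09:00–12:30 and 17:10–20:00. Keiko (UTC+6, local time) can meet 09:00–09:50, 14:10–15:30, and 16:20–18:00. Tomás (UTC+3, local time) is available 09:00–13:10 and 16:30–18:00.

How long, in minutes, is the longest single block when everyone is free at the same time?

Oksana → UTC: 05:00–08:30, 13:10–16:00.
Keiko → UTC: 03:00–03:50, 08:10–09:30, 10:20–12:00.
Tomás → UTC: 06:00–10:10, 13:30–15:00.
Oksana ∩ Keiko: 08:10–08:30.
Oksana ∩ Keiko ∩ Tomás: 08:10–08:30.
Single common window of 20 minutes.

20 minutes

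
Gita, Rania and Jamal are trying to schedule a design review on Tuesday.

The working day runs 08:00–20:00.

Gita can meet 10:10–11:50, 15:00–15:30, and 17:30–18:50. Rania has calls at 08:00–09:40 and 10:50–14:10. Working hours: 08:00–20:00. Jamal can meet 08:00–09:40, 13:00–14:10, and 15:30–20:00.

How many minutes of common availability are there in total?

Rania free within 08:00–20:00: 09:40–10:50, 14:10–20:00.
Gita ∩ Rania: 10:10–10:50, 15:00–15:30, 17:30–18:50.
Gita ∩ Rania ∩ Jamal: 17:30–18:50.
Total common minutes: 80.

80 minutes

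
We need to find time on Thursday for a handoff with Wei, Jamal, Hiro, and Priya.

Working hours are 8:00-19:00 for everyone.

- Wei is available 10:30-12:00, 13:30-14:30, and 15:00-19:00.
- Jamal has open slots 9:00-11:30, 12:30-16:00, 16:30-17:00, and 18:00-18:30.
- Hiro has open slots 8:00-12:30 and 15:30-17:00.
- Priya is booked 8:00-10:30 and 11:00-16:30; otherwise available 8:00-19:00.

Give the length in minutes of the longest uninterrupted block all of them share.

30 minutes

Priya free within 08:00–19:00: 10:30–11:00, 16:30–19:00.
Wei ∩ Jamal: 10:30–11:30, 13:30–14:30, 15:00–16:00, 16:30–17:00, 18:00–18:30.
Wei ∩ Jamal ∩ Hiro: 10:30–11:30, 15:30–16:00, 16:30–17:00.
Wei ∩ Jamal ∩ Hiro ∩ Priya: 10:30–11:00, 16:30–17:00.
Common window lengths: 30, 30 min; longest is 30.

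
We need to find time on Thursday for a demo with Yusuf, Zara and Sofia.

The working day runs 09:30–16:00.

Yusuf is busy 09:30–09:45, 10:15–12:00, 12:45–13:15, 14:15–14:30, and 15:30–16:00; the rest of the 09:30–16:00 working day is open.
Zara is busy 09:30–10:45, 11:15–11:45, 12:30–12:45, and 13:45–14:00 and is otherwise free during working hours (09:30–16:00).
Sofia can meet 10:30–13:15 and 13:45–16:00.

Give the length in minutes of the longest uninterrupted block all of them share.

60 minutes

Yusuf free within 09:30–16:00: 09:45–10:15, 12:00–12:45, 13:15–14:15, 14:30–15:30.
Zara free within 09:30–16:00: 10:45–11:15, 11:45–12:30, 12:45–13:45, 14:00–16:00.
Yusuf ∩ Zara: 12:00–12:30, 13:15–13:45, 14:00–14:15, 14:30–15:30.
Yusuf ∩ Zara ∩ Sofia: 12:00–12:30, 14:00–14:15, 14:30–15:30.
Common window lengths: 30, 15, 60 min; longest is 60.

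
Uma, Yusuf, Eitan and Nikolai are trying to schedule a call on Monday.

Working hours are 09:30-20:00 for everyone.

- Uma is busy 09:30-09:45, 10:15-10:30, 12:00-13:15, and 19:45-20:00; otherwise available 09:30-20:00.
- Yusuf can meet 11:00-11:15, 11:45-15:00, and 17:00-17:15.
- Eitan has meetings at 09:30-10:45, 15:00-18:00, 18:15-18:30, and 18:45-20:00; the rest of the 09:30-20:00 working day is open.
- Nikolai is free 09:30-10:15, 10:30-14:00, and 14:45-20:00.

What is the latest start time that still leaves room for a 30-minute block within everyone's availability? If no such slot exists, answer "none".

Uma free within 09:30–20:00: 09:45–10:15, 10:30–12:00, 13:15–19:45.
Eitan free within 09:30–20:00: 10:45–15:00, 18:00–18:15, 18:30–18:45.
Uma ∩ Yusuf: 11:00–11:15, 11:45–12:00, 13:15–15:00, 17:00–17:15.
Uma ∩ Yusuf ∩ Eitan: 11:00–11:15, 11:45–12:00, 13:15–15:00.
Uma ∩ Yusuf ∩ Eitan ∩ Nikolai: 11:00–11:15, 11:45–12:00, 13:15–14:00, 14:45–15:00.
Windows ≥ 30 min: 13:15–14:00.
Latest start in the last window 13:15–14:00 is 14:00 − 30 min = 13:30.

13:30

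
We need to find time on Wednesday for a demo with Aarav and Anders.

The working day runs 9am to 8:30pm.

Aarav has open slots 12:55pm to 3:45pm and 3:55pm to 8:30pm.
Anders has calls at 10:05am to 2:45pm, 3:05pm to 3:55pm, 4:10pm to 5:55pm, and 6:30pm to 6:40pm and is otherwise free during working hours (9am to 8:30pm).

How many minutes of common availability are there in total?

Anders free within 09:00–20:30: 09:00–10:05, 14:45–15:05, 15:55–16:10, 17:55–18:30, 18:40–20:30.
Aarav ∩ Anders: 14:45–15:05, 15:55–16:10, 17:55–18:30, 18:40–20:30.
Total common minutes: 20 + 15 + 35 + 110 = 180.

180 minutes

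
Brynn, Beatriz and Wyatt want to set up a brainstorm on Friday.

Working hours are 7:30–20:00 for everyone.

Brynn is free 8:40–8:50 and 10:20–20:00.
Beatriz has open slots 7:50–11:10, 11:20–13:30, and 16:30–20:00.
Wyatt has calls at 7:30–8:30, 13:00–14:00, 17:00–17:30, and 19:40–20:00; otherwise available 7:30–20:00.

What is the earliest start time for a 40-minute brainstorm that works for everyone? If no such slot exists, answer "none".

Wyatt free within 07:30–20:00: 08:30–13:00, 14:00–17:00, 17:30–19:40.
Brynn ∩ Beatriz: 08:40–08:50, 10:20–11:10, 11:20–13:30, 16:30–20:00.
Brynn ∩ Beatriz ∩ Wyatt: 08:40–08:50, 10:20–11:10, 11:20–13:00, 16:30–17:00, 17:30–19:40.
Windows ≥ 40 min: 10:20–11:10, 11:20–13:00, 17:30–19:40.
Earliest such window starts at 10:20.

10:20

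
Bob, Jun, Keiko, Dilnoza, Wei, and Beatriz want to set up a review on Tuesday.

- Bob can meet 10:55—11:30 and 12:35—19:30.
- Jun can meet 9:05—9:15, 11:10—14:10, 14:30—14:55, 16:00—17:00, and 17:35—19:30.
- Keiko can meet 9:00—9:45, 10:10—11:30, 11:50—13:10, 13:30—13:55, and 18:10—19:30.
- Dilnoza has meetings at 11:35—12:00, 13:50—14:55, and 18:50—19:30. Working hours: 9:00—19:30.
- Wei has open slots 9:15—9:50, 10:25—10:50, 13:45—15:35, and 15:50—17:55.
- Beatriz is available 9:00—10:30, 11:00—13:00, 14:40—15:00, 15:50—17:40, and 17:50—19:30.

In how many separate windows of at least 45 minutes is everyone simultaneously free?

0

Dilnoza free within 09:00–19:30: 09:00–11:35, 12:00–13:50, 14:55–18:50.
Bob ∩ Jun: 11:10–11:30, 12:35–14:10, 14:30–14:55, 16:00–17:00, 17:35–19:30.
Bob ∩ Jun ∩ Keiko: 11:10–11:30, 12:35–13:10, 13:30–13:55, 18:10–19:30.
Bob ∩ Jun ∩ Keiko ∩ Dilnoza: 11:10–11:30, 12:35–13:10, 13:30–13:50, 18:10–18:50.
Bob ∩ Jun ∩ Keiko ∩ Dilnoza ∩ Wei: 13:45–13:50.
Bob ∩ Jun ∩ Keiko ∩ Dilnoza ∩ Wei ∩ Beatriz: (none).
Windows ≥ 45 min: (none).
That's 0 windows.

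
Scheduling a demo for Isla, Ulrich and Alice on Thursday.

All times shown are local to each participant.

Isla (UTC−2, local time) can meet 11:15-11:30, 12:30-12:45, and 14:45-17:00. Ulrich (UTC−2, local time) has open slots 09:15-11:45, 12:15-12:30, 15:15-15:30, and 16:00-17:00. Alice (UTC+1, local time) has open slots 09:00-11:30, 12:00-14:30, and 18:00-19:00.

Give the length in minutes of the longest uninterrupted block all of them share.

Isla → UTC: 13:15–13:30, 14:30–14:45, 16:45–19:00.
Ulrich → UTC: 11:15–13:45, 14:15–14:30, 17:15–17:30, 18:00–19:00.
Alice → UTC: 08:00–10:30, 11:00–13:30, 17:00–18:00.
Isla ∩ Ulrich: 13:15–13:30, 17:15–17:30, 18:00–19:00.
Isla ∩ Ulrich ∩ Alice: 13:15–13:30, 17:15–17:30.
Common window lengths: 15, 15 min; longest is 15.

15 minutes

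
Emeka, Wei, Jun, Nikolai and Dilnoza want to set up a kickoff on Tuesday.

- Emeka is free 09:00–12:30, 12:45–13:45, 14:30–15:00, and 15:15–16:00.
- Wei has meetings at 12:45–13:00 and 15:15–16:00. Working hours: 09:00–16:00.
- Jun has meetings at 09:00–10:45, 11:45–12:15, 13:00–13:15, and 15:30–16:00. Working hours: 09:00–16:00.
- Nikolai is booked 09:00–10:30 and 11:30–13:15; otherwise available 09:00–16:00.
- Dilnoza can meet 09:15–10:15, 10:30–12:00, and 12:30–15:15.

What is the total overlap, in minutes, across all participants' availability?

Wei free within 09:00–16:00: 09:00–12:45, 13:00–15:15.
Jun free within 09:00–16:00: 10:45–11:45, 12:15–13:00, 13:15–15:30.
Nikolai free within 09:00–16:00: 10:30–11:30, 13:15–16:00.
Emeka ∩ Wei: 09:00–12:30, 13:00–13:45, 14:30–15:00.
Emeka ∩ Wei ∩ Jun: 10:45–11:45, 12:15–12:30, 13:15–13:45, 14:30–15:00.
Emeka ∩ Wei ∩ Jun ∩ Nikolai: 10:45–11:30, 13:15–13:45, 14:30–15:00.
Emeka ∩ Wei ∩ Jun ∩ Nikolai ∩ Dilnoza: 10:45–11:30, 13:15–13:45, 14:30–15:00.
Total common minutes: 45 + 30 + 30 = 105.

105 minutes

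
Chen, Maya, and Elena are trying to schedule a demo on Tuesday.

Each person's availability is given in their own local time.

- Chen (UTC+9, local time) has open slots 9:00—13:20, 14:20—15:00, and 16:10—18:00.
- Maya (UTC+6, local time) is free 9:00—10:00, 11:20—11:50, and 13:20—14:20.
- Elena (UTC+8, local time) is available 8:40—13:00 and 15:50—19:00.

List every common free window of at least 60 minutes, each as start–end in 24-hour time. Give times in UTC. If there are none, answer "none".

Chen → UTC: 00:00–04:20, 05:20–06:00, 07:10–09:00.
Maya → UTC: 03:00–04:00, 05:20–05:50, 07:20–08:20.
Elena → UTC: 00:40–05:00, 07:50–11:00.
Chen ∩ Maya: 03:00–04:00, 05:20–05:50, 07:20–08:20.
Chen ∩ Maya ∩ Elena: 03:00–04:00, 07:50–08:20.
Windows ≥ 60 min: 03:00–04:00.

03:00–04:00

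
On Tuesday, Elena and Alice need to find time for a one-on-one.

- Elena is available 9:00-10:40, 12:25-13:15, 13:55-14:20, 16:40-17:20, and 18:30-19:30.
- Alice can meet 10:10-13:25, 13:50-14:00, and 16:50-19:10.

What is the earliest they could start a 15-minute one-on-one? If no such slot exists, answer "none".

10:10

Elena ∩ Alice: 10:10–10:40, 12:25–13:15, 13:55–14:00, 16:50–17:20, 18:30–19:10.
Windows ≥ 15 min: 10:10–10:40, 12:25–13:15, 16:50–17:20, 18:30–19:10.
Earliest such window starts at 10:10.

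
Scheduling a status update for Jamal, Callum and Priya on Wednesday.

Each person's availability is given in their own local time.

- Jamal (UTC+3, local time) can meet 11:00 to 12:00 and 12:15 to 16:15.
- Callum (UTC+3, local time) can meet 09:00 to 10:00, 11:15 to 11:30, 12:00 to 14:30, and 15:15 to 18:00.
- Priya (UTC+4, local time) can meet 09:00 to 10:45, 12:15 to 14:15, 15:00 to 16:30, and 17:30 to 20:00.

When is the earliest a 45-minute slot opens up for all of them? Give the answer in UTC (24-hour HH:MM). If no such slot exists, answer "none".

Jamal → UTC: 08:00–09:00, 09:15–13:15.
Callum → UTC: 06:00–07:00, 08:15–08:30, 09:00–11:30, 12:15–15:00.
Priya → UTC: 05:00–06:45, 08:15–10:15, 11:00–12:30, 13:30–16:00.
Jamal ∩ Callum: 08:15–08:30, 09:15–11:30, 12:15–13:15.
Jamal ∩ Callum ∩ Priya: 08:15–08:30, 09:15–10:15, 11:00–11:30, 12:15–12:30.
Windows ≥ 45 min: 09:15–10:15.
Earliest such window starts at 09:15.

09:15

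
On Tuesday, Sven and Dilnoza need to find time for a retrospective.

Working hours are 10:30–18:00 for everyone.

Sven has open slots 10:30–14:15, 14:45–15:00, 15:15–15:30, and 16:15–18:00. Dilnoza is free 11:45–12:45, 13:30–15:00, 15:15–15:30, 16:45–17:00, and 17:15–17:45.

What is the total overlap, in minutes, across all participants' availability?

180 minutes

Sven ∩ Dilnoza: 11:45–12:45, 13:30–14:15, 14:45–15:00, 15:15–15:30, 16:45–17:00, 17:15–17:45.
Total common minutes: 60 + 45 + 15 + 15 + 15 + 30 = 180.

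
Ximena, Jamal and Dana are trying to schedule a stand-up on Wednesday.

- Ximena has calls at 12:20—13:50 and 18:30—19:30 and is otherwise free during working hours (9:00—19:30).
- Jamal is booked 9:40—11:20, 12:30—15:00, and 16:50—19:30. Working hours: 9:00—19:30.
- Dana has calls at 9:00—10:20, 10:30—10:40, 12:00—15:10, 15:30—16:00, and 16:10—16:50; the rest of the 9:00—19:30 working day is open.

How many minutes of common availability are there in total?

70 minutes

Ximena free within 09:00–19:30: 09:00–12:20, 13:50–18:30.
Jamal free within 09:00–19:30: 09:00–09:40, 11:20–12:30, 15:00–16:50.
Dana free within 09:00–19:30: 10:20–10:30, 10:40–12:00, 15:10–15:30, 16:00–16:10, 16:50–19:30.
Ximena ∩ Jamal: 09:00–09:40, 11:20–12:20, 15:00–16:50.
Ximena ∩ Jamal ∩ Dana: 11:20–12:00, 15:10–15:30, 16:00–16:10.
Total common minutes: 40 + 20 + 10 = 70.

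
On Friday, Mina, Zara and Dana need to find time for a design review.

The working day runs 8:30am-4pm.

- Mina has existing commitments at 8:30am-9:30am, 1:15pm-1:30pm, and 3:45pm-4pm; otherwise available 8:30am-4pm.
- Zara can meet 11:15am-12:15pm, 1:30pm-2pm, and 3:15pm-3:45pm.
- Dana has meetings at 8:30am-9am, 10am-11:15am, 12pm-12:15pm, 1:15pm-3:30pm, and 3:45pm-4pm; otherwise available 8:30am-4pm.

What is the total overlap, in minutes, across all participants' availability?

60 minutes

Mina free within 08:30–16:00: 09:30–13:15, 13:30–15:45.
Dana free within 08:30–16:00: 09:00–10:00, 11:15–12:00, 12:15–13:15, 15:30–15:45.
Mina ∩ Zara: 11:15–12:15, 13:30–14:00, 15:15–15:45.
Mina ∩ Zara ∩ Dana: 11:15–12:00, 15:30–15:45.
Total common minutes: 45 + 15 = 60.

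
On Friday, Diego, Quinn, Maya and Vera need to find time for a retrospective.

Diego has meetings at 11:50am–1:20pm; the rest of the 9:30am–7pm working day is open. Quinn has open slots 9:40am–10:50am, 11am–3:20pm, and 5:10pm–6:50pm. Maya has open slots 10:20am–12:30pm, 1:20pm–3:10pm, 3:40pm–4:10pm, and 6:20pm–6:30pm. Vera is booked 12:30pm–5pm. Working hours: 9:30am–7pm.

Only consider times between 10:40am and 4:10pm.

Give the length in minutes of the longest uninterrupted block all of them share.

50 minutes

Diego free within 09:30–19:00: 09:30–11:50, 13:20–19:00.
Vera free within 09:30–19:00: 09:30–12:30, 17:00–19:00.
Diego ∩ Quinn: 09:40–10:50, 11:00–11:50, 13:20–15:20, 17:10–18:50.
Diego ∩ Quinn ∩ Maya: 10:20–10:50, 11:00–11:50, 13:20–15:10, 18:20–18:30.
Diego ∩ Quinn ∩ Maya ∩ Vera: 10:20–10:50, 11:00–11:50, 18:20–18:30.
Restricted to 10:40–16:10: 10:40–10:50, 11:00–11:50.
Common window lengths: 10, 50 min; longest is 50.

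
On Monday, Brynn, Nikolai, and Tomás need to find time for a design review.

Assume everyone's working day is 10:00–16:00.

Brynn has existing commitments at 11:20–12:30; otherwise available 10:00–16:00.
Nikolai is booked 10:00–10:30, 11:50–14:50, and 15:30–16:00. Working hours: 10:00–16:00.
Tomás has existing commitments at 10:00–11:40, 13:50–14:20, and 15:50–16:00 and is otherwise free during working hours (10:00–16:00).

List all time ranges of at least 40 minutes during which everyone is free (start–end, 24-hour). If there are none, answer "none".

14:50–15:30

Brynn free within 10:00–16:00: 10:00–11:20, 12:30–16:00.
Nikolai free within 10:00–16:00: 10:30–11:50, 14:50–15:30.
Tomás free within 10:00–16:00: 11:40–13:50, 14:20–15:50.
Brynn ∩ Nikolai: 10:30–11:20, 14:50–15:30.
Brynn ∩ Nikolai ∩ Tomás: 14:50–15:30.
Windows ≥ 40 min: 14:50–15:30.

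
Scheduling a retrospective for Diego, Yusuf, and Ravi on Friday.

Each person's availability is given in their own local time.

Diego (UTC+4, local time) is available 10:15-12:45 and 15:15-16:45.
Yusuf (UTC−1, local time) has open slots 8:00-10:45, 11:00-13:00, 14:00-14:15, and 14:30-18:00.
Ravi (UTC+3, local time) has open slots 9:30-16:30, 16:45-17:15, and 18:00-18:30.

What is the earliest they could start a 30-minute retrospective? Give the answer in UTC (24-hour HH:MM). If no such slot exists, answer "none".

11:15

Diego → UTC: 06:15–08:45, 11:15–12:45.
Yusuf → UTC: 09:00–11:45, 12:00–14:00, 15:00–15:15, 15:30–19:00.
Ravi → UTC: 06:30–13:30, 13:45–14:15, 15:00–15:30.
Diego ∩ Yusuf: 11:15–11:45, 12:00–12:45.
Diego ∩ Yusuf ∩ Ravi: 11:15–11:45, 12:00–12:45.
Windows ≥ 30 min: 11:15–11:45, 12:00–12:45.
Earliest such window starts at 11:15.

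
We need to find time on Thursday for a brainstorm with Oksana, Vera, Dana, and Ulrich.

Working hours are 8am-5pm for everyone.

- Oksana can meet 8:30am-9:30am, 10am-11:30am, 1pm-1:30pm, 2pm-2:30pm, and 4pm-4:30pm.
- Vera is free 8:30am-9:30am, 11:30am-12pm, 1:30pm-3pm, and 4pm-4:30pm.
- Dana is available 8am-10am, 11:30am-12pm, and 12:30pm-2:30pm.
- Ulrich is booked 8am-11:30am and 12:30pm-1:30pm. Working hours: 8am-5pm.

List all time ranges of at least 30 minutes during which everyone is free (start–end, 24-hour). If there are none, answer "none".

Ulrich free within 08:00–17:00: 11:30–12:30, 13:30–17:00.
Oksana ∩ Vera: 08:30–09:30, 14:00–14:30, 16:00–16:30.
Oksana ∩ Vera ∩ Dana: 08:30–09:30, 14:00–14:30.
Oksana ∩ Vera ∩ Dana ∩ Ulrich: 14:00–14:30.
Windows ≥ 30 min: 14:00–14:30.

14:00–14:30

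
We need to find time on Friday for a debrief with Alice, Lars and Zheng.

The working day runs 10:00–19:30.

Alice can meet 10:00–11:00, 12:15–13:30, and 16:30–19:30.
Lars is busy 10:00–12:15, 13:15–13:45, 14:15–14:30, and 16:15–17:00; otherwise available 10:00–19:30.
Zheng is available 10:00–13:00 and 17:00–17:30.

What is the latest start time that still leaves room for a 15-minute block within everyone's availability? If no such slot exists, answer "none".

17:15

Lars free within 10:00–19:30: 12:15–13:15, 13:45–14:15, 14:30–16:15, 17:00–19:30.
Alice ∩ Lars: 12:15–13:15, 17:00–19:30.
Alice ∩ Lars ∩ Zheng: 12:15–13:00, 17:00–17:30.
Windows ≥ 15 min: 12:15–13:00, 17:00–17:30.
Latest start in the last window 17:00–17:30 is 17:30 − 15 min = 17:15.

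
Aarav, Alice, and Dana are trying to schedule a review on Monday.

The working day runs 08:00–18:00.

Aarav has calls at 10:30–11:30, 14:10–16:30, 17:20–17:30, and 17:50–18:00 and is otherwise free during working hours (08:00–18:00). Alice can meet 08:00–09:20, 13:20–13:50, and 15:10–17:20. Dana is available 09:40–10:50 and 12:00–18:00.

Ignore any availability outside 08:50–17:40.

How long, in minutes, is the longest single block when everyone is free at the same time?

Aarav free within 08:00–18:00: 08:00–10:30, 11:30–14:10, 16:30–17:20, 17:30–17:50.
Aarav ∩ Alice: 08:00–09:20, 13:20–13:50, 16:30–17:20.
Aarav ∩ Alice ∩ Dana: 13:20–13:50, 16:30–17:20.
Restricted to 08:50–17:40: 13:20–13:50, 16:30–17:20.
Common window lengths: 30, 50 min; longest is 50.

50 minutes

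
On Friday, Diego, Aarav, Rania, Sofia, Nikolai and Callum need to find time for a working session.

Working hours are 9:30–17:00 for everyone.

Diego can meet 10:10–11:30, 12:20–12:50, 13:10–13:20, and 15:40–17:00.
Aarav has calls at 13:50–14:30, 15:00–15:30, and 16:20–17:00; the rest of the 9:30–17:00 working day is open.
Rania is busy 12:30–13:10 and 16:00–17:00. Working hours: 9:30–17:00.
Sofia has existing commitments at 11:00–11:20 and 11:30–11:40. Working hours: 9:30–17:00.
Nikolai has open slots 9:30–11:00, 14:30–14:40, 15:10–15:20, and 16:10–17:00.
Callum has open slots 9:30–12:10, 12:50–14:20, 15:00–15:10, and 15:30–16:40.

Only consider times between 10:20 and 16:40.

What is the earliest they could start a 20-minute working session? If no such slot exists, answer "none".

Aarav free within 09:30–17:00: 09:30–13:50, 14:30–15:00, 15:30–16:20.
Rania free within 09:30–17:00: 09:30–12:30, 13:10–16:00.
Sofia free within 09:30–17:00: 09:30–11:00, 11:20–11:30, 11:40–17:00.
Diego ∩ Aarav: 10:10–11:30, 12:20–12:50, 13:10–13:20, 15:40–16:20.
Diego ∩ Aarav ∩ Rania: 10:10–11:30, 12:20–12:30, 13:10–13:20, 15:40–16:00.
Diego ∩ Aarav ∩ Rania ∩ Sofia: 10:10–11:00, 11:20–11:30, 12:20–12:30, 13:10–13:20, 15:40–16:00.
Diego ∩ Aarav ∩ Rania ∩ Sofia ∩ Nikolai: 10:10–11:00.
Diego ∩ Aarav ∩ Rania ∩ Sofia ∩ Nikolai ∩ Callum: 10:10–11:00.
Restricted to 10:20–16:40: 10:20–11:00.
Windows ≥ 20 min: 10:20–11:00.
Earliest such window starts at 10:20.

10:20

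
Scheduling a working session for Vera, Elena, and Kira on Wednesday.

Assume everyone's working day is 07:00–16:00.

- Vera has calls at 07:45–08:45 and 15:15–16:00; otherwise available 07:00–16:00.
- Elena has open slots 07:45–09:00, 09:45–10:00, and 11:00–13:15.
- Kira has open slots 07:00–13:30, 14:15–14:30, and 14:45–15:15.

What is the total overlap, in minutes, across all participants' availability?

165 minutes

Vera free within 07:00–16:00: 07:00–07:45, 08:45–15:15.
Vera ∩ Elena: 08:45–09:00, 09:45–10:00, 11:00–13:15.
Vera ∩ Elena ∩ Kira: 08:45–09:00, 09:45–10:00, 11:00–13:15.
Total common minutes: 15 + 15 + 135 = 165.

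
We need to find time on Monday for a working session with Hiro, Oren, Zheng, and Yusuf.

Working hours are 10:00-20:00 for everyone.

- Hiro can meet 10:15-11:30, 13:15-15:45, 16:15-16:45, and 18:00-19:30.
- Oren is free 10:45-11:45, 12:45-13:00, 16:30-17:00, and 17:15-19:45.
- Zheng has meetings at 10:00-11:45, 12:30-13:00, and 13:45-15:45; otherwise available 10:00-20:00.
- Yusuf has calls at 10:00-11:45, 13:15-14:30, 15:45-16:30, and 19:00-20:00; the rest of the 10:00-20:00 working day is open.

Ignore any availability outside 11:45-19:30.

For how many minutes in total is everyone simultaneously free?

75 minutes

Zheng free within 10:00–20:00: 11:45–12:30, 13:00–13:45, 15:45–20:00.
Yusuf free within 10:00–20:00: 11:45–13:15, 14:30–15:45, 16:30–19:00.
Hiro ∩ Oren: 10:45–11:30, 16:30–16:45, 18:00–19:30.
Hiro ∩ Oren ∩ Zheng: 16:30–16:45, 18:00–19:30.
Hiro ∩ Oren ∩ Zheng ∩ Yusuf: 16:30–16:45, 18:00–19:00.
Restricted to 11:45–19:30: 16:30–16:45, 18:00–19:00.
Total common minutes: 15 + 60 = 75.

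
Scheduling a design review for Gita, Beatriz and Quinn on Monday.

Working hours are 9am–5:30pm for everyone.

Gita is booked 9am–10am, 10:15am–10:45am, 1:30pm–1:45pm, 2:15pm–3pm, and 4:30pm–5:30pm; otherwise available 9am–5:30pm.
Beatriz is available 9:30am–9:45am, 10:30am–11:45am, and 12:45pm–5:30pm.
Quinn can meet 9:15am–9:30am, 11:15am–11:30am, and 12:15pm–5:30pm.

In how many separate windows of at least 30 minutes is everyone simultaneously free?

Gita free within 09:00–17:30: 10:00–10:15, 10:45–13:30, 13:45–14:15, 15:00–16:30.
Gita ∩ Beatriz: 10:45–11:45, 12:45–13:30, 13:45–14:15, 15:00–16:30.
Gita ∩ Beatriz ∩ Quinn: 11:15–11:30, 12:45–13:30, 13:45–14:15, 15:00–16:30.
Windows ≥ 30 min: 12:45–13:30, 13:45–14:15, 15:00–16:30.
That's 3 windows.

3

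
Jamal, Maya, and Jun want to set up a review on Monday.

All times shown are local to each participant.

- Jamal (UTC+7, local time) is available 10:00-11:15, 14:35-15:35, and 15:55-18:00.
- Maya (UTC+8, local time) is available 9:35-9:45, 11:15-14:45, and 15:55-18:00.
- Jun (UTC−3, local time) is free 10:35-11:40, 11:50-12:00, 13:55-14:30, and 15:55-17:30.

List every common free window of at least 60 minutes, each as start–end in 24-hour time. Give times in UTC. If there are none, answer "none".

none

Jamal → UTC: 03:00–04:15, 07:35–08:35, 08:55–11:00.
Maya → UTC: 01:35–01:45, 03:15–06:45, 07:55–10:00.
Jun → UTC: 13:35–14:40, 14:50–15:00, 16:55–17:30, 18:55–20:30.
Jamal ∩ Maya: 03:15–04:15, 07:55–08:35, 08:55–10:00.
Jamal ∩ Maya ∩ Jun: (none).
Windows ≥ 60 min: (none).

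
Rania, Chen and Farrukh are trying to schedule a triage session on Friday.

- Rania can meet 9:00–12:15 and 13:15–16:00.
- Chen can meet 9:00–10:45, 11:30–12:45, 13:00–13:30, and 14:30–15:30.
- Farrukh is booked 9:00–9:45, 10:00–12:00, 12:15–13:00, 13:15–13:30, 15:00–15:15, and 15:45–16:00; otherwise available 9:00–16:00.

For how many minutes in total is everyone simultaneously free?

Farrukh free within 09:00–16:00: 09:45–10:00, 12:00–12:15, 13:00–13:15, 13:30–15:00, 15:15–15:45.
Rania ∩ Chen: 09:00–10:45, 11:30–12:15, 13:15–13:30, 14:30–15:30.
Rania ∩ Chen ∩ Farrukh: 09:45–10:00, 12:00–12:15, 14:30–15:00, 15:15–15:30.
Total common minutes: 15 + 15 + 30 + 15 = 75.

75 minutes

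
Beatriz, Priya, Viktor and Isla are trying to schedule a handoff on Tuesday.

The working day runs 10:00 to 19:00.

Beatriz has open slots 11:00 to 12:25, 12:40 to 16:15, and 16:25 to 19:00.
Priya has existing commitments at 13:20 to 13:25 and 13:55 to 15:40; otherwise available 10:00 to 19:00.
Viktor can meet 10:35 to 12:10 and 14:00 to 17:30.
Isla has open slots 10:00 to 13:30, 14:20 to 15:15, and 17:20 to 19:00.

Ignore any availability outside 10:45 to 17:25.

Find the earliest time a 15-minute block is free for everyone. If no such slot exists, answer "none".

Priya free within 10:00–19:00: 10:00–13:20, 13:25–13:55, 15:40–19:00.
Beatriz ∩ Priya: 11:00–12:25, 12:40–13:20, 13:25–13:55, 15:40–16:15, 16:25–19:00.
Beatriz ∩ Priya ∩ Viktor: 11:00–12:10, 15:40–16:15, 16:25–17:30.
Beatriz ∩ Priya ∩ Viktor ∩ Isla: 11:00–12:10, 17:20–17:30.
Restricted to 10:45–17:25: 11:00–12:10, 17:20–17:25.
Windows ≥ 15 min: 11:00–12:10.
Earliest such window starts at 11:00.

11:00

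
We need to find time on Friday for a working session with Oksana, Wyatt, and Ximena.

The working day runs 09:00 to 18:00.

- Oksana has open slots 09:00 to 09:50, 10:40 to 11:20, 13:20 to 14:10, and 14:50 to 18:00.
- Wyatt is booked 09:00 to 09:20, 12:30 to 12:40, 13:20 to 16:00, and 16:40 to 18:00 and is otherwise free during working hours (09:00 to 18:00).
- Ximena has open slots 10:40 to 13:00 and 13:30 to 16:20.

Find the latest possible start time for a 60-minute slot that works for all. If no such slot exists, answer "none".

Wyatt free within 09:00–18:00: 09:20–12:30, 12:40–13:20, 16:00–16:40.
Oksana ∩ Wyatt: 09:20–09:50, 10:40–11:20, 16:00–16:40.
Oksana ∩ Wyatt ∩ Ximena: 10:40–11:20, 16:00–16:20.
Windows ≥ 60 min: (none).

none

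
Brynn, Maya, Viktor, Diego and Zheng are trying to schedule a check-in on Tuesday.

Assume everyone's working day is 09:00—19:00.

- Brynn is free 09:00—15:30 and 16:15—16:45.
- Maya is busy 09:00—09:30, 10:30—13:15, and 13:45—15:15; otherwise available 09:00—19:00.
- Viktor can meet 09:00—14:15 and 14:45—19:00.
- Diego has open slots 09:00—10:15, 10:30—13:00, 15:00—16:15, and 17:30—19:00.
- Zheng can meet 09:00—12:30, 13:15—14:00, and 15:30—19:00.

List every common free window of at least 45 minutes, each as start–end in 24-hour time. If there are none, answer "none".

09:30–10:15

Maya free within 09:00–19:00: 09:30–10:30, 13:15–13:45, 15:15–19:00.
Brynn ∩ Maya: 09:30–10:30, 13:15–13:45, 15:15–15:30, 16:15–16:45.
Brynn ∩ Maya ∩ Viktor: 09:30–10:30, 13:15–13:45, 15:15–15:30, 16:15–16:45.
Brynn ∩ Maya ∩ Viktor ∩ Diego: 09:30–10:15, 15:15–15:30.
Brynn ∩ Maya ∩ Viktor ∩ Diego ∩ Zheng: 09:30–10:15.
Windows ≥ 45 min: 09:30–10:15.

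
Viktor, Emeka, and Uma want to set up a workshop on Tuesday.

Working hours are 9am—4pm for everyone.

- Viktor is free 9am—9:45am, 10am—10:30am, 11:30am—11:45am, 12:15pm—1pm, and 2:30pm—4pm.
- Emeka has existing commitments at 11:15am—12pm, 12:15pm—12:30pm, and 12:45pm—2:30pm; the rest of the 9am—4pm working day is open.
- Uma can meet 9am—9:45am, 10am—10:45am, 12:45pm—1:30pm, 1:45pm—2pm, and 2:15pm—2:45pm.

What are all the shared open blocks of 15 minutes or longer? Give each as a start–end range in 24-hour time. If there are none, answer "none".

Emeka free within 09:00–16:00: 09:00–11:15, 12:00–12:15, 12:30–12:45, 14:30–16:00.
Viktor ∩ Emeka: 09:00–09:45, 10:00–10:30, 12:30–12:45, 14:30–16:00.
Viktor ∩ Emeka ∩ Uma: 09:00–09:45, 10:00–10:30, 14:30–14:45.
Windows ≥ 15 min: 09:00–09:45, 10:00–10:30, 14:30–14:45.

09:00–09:45, 10:00–10:30, 14:30–14:45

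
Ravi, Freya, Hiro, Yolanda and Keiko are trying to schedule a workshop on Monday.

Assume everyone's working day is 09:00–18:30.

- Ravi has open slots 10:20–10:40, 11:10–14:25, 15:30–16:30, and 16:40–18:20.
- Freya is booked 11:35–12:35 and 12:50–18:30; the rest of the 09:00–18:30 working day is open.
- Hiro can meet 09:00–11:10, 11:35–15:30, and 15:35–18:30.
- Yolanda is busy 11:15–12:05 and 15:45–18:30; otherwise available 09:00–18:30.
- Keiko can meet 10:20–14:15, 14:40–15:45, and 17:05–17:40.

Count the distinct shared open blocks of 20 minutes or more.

Freya free within 09:00–18:30: 09:00–11:35, 12:35–12:50.
Yolanda free within 09:00–18:30: 09:00–11:15, 12:05–15:45.
Ravi ∩ Freya: 10:20–10:40, 11:10–11:35, 12:35–12:50.
Ravi ∩ Freya ∩ Hiro: 10:20–10:40, 12:35–12:50.
Ravi ∩ Freya ∩ Hiro ∩ Yolanda: 10:20–10:40, 12:35–12:50.
Ravi ∩ Freya ∩ Hiro ∩ Yolanda ∩ Keiko: 10:20–10:40, 12:35–12:50.
Windows ≥ 20 min: 10:20–10:40.
That's 1 window.

1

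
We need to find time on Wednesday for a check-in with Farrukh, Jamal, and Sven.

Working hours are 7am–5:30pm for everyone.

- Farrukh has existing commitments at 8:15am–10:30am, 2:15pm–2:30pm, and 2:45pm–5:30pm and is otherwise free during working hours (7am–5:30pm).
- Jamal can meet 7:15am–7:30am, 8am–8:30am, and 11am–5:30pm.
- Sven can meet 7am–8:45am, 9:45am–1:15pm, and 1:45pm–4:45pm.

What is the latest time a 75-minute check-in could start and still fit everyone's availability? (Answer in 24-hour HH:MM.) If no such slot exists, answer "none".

12:00

Farrukh free within 07:00–17:30: 07:00–08:15, 10:30–14:15, 14:30–14:45.
Farrukh ∩ Jamal: 07:15–07:30, 08:00–08:15, 11:00–14:15, 14:30–14:45.
Farrukh ∩ Jamal ∩ Sven: 07:15–07:30, 08:00–08:15, 11:00–13:15, 13:45–14:15, 14:30–14:45.
Windows ≥ 75 min: 11:00–13:15.
Latest start in the last window 11:00–13:15 is 13:15 − 75 min = 12:00.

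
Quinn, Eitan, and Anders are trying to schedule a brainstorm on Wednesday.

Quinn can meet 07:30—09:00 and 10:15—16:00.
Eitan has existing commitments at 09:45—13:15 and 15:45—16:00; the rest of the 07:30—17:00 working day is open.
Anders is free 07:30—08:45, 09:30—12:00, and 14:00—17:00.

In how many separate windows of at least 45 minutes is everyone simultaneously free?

Eitan free within 07:30–17:00: 07:30–09:45, 13:15–15:45, 16:00–17:00.
Quinn ∩ Eitan: 07:30–09:00, 13:15–15:45.
Quinn ∩ Eitan ∩ Anders: 07:30–08:45, 14:00–15:45.
Windows ≥ 45 min: 07:30–08:45, 14:00–15:45.
That's 2 windows.

2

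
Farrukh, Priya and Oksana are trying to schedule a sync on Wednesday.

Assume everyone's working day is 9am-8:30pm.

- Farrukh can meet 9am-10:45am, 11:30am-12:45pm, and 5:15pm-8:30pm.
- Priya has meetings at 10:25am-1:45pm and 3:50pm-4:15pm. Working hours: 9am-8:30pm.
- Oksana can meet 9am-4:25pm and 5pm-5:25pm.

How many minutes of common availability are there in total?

95 minutes

Priya free within 09:00–20:30: 09:00–10:25, 13:45–15:50, 16:15–20:30.
Farrukh ∩ Priya: 09:00–10:25, 17:15–20:30.
Farrukh ∩ Priya ∩ Oksana: 09:00–10:25, 17:15–17:25.
Total common minutes: 85 + 10 = 95.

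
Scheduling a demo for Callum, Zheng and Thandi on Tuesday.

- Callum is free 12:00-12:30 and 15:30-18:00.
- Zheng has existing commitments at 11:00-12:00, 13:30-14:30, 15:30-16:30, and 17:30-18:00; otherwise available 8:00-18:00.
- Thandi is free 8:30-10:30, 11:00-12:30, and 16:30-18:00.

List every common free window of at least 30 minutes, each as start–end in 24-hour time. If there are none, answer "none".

12:00–12:30, 16:30–17:30

Zheng free within 08:00–18:00: 08:00–11:00, 12:00–13:30, 14:30–15:30, 16:30–17:30.
Callum ∩ Zheng: 12:00–12:30, 16:30–17:30.
Callum ∩ Zheng ∩ Thandi: 12:00–12:30, 16:30–17:30.
Windows ≥ 30 min: 12:00–12:30, 16:30–17:30.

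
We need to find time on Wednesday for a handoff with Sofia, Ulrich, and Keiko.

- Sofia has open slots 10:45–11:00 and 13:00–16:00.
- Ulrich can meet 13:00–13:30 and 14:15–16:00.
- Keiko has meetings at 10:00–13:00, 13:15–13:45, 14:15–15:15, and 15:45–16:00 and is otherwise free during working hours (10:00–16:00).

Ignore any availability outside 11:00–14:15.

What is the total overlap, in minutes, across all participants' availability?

Keiko free within 10:00–16:00: 13:00–13:15, 13:45–14:15, 15:15–15:45.
Sofia ∩ Ulrich: 13:00–13:30, 14:15–16:00.
Sofia ∩ Ulrich ∩ Keiko: 13:00–13:15, 15:15–15:45.
Restricted to 11:00–14:15: 13:00–13:15.
Total common minutes: 15.

15 minutes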